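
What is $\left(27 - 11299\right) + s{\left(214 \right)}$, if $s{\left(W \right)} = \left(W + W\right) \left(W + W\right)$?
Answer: $171912$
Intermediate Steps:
$s{\left(W \right)} = 4 W^{2}$ ($s{\left(W \right)} = 2 W 2 W = 4 W^{2}$)
$\left(27 - 11299\right) + s{\left(214 \right)} = \left(27 - 11299\right) + 4 \cdot 214^{2} = \left(27 - 11299\right) + 4 \cdot 45796 = -11272 + 183184 = 171912$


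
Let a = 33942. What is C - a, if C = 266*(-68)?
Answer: -52030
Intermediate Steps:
C = -18088
C - a = -18088 - 1*33942 = -18088 - 33942 = -52030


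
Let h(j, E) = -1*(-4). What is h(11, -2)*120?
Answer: 480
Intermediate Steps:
h(j, E) = 4
h(11, -2)*120 = 4*120 = 480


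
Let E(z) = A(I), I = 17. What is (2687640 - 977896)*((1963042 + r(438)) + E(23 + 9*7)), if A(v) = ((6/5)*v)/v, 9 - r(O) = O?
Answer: 16777839263824/5 ≈ 3.3556e+12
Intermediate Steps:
r(O) = 9 - O
A(v) = 6/5 (A(v) = ((6*(1/5))*v)/v = (6*v/5)/v = 6/5)
E(z) = 6/5
(2687640 - 977896)*((1963042 + r(438)) + E(23 + 9*7)) = (2687640 - 977896)*((1963042 + (9 - 1*438)) + 6/5) = 1709744*((1963042 + (9 - 438)) + 6/5) = 1709744*((1963042 - 429) + 6/5) = 1709744*(1962613 + 6/5) = 1709744*(9813071/5) = 16777839263824/5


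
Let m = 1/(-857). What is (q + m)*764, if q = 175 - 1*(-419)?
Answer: 388919548/857 ≈ 4.5382e+5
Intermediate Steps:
q = 594 (q = 175 + 419 = 594)
m = -1/857 ≈ -0.0011669
(q + m)*764 = (594 - 1/857)*764 = (509057/857)*764 = 388919548/857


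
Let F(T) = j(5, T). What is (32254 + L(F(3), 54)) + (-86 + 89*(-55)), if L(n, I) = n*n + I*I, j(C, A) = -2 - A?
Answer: 30214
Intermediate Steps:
F(T) = -2 - T
L(n, I) = I² + n² (L(n, I) = n² + I² = I² + n²)
(32254 + L(F(3), 54)) + (-86 + 89*(-55)) = (32254 + (54² + (-2 - 1*3)²)) + (-86 + 89*(-55)) = (32254 + (2916 + (-2 - 3)²)) + (-86 - 4895) = (32254 + (2916 + (-5)²)) - 4981 = (32254 + (2916 + 25)) - 4981 = (32254 + 2941) - 4981 = 35195 - 4981 = 30214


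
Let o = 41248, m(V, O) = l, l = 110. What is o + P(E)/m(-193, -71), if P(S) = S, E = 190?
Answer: 453747/11 ≈ 41250.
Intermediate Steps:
m(V, O) = 110
o + P(E)/m(-193, -71) = 41248 + 190/110 = 41248 + 190*(1/110) = 41248 + 19/11 = 453747/11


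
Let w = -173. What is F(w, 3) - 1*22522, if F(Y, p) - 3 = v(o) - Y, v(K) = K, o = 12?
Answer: -22334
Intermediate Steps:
F(Y, p) = 15 - Y (F(Y, p) = 3 + (12 - Y) = 15 - Y)
F(w, 3) - 1*22522 = (15 - 1*(-173)) - 1*22522 = (15 + 173) - 22522 = 188 - 22522 = -22334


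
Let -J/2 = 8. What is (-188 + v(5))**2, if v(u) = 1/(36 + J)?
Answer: 14130081/400 ≈ 35325.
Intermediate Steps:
J = -16 (J = -2*8 = -16)
v(u) = 1/20 (v(u) = 1/(36 - 16) = 1/20)
(-188 + v(5))**2 = (-188 + 1/20)**2 = (-3759/20)**2 = 14130081/400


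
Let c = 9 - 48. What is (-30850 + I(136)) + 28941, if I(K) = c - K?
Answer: -2084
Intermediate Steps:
c = -39
I(K) = -39 - K
(-30850 + I(136)) + 28941 = (-30850 + (-39 - 1*136)) + 28941 = (-30850 + (-39 - 136)) + 28941 = (-30850 - 175) + 28941 = -31025 + 28941 = -2084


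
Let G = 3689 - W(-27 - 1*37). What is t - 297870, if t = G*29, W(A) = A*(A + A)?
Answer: -428457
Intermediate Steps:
W(A) = 2*A**2 (W(A) = A*(2*A) = 2*A**2)
G = -4503 (G = 3689 - 2*(-27 - 1*37)**2 = 3689 - 2*(-27 - 37)**2 = 3689 - 2*(-64)**2 = 3689 - 2*4096 = 3689 - 1*8192 = 3689 - 8192 = -4503)
t = -130587 (t = -4503*29 = -130587)
t - 297870 = -130587 - 297870 = -428457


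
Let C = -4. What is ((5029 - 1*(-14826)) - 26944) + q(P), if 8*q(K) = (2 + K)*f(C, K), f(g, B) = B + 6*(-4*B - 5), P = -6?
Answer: -7143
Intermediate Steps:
f(g, B) = -30 - 23*B (f(g, B) = B + 6*(-5 - 4*B) = B + (-30 - 24*B) = -30 - 23*B)
q(K) = (-30 - 23*K)*(2 + K)/8 (q(K) = ((2 + K)*(-30 - 23*K))/8 = ((-30 - 23*K)*(2 + K))/8 = (-30 - 23*K)*(2 + K)/8)
((5029 - 1*(-14826)) - 26944) + q(P) = ((5029 - 1*(-14826)) - 26944) - (2 - 6)*(30 + 23*(-6))/8 = ((5029 + 14826) - 26944) - ⅛*(-4)*(30 - 138) = (19855 - 26944) - ⅛*(-4)*(-108) = -7089 - 54 = -7143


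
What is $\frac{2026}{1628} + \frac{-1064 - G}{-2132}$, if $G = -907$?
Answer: $\frac{1143757}{867724} \approx 1.3181$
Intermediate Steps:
$\frac{2026}{1628} + \frac{-1064 - G}{-2132} = \frac{2026}{1628} + \frac{-1064 - -907}{-2132} = 2026 \cdot \frac{1}{1628} + \left(-1064 + 907\right) \left(- \frac{1}{2132}\right) = \frac{1013}{814} - - \frac{157}{2132} = \frac{1013}{814} + \frac{157}{2132} = \frac{1143757}{867724}$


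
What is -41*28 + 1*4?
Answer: -1144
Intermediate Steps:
-41*28 + 1*4 = -1148 + 4 = -1144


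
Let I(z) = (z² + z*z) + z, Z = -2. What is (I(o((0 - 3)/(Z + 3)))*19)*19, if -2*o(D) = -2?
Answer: 1083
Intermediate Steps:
o(D) = 1 (o(D) = -½*(-2) = 1)
I(z) = z + 2*z² (I(z) = (z² + z²) + z = 2*z² + z = z + 2*z²)
(I(o((0 - 3)/(Z + 3)))*19)*19 = ((1*(1 + 2*1))*19)*19 = ((1*(1 + 2))*19)*19 = ((1*3)*19)*19 = (3*19)*19 = 57*19 = 1083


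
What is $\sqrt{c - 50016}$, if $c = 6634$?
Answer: $i \sqrt{43382} \approx 208.28 i$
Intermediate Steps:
$\sqrt{c - 50016} = \sqrt{6634 - 50016} = \sqrt{-43382} = i \sqrt{43382}$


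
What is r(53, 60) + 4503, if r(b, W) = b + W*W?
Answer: 8156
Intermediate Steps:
r(b, W) = b + W²
r(53, 60) + 4503 = (53 + 60²) + 4503 = (53 + 3600) + 4503 = 3653 + 4503 = 8156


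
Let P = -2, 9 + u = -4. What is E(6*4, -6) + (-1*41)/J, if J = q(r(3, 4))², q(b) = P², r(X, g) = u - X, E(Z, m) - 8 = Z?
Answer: 471/16 ≈ 29.438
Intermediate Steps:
u = -13 (u = -9 - 4 = -13)
E(Z, m) = 8 + Z
r(X, g) = -13 - X
q(b) = 4 (q(b) = (-2)² = 4)
J = 16 (J = 4² = 16)
E(6*4, -6) + (-1*41)/J = (8 + 6*4) + (-1*41)/16 = (8 + 24) + (1/16)*(-41) = 32 - 41/16 = 471/16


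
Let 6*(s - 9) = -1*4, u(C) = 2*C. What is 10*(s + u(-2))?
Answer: 130/3 ≈ 43.333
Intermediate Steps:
s = 25/3 (s = 9 + (-1*4)/6 = 9 + (⅙)*(-4) = 9 - ⅔ = 25/3 ≈ 8.3333)
10*(s + u(-2)) = 10*(25/3 + 2*(-2)) = 10*(25/3 - 4) = 10*(13/3) = 130/3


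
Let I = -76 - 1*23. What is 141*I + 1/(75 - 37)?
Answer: -530441/38 ≈ -13959.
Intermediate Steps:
I = -99 (I = -76 - 23 = -99)
141*I + 1/(75 - 37) = 141*(-99) + 1/(75 - 37) = -13959 + 1/38 = -530441/38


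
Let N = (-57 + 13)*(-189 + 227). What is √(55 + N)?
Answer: 7*I*√33 ≈ 40.212*I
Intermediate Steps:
N = -1672 (N = -44*38 = -1672)
√(55 + N) = √(55 - 1672) = √(-1617) = 7*I*√33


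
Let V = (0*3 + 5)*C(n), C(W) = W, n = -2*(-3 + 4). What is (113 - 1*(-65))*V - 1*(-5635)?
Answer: 3855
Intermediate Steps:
n = -2 (n = -2*1 = -2)
V = -10 (V = (0*3 + 5)*(-2) = (0 + 5)*(-2) = 5*(-2) = -10)
(113 - 1*(-65))*V - 1*(-5635) = (113 - 1*(-65))*(-10) - 1*(-5635) = (113 + 65)*(-10) + 5635 = 178*(-10) + 5635 = -1780 + 5635 = 3855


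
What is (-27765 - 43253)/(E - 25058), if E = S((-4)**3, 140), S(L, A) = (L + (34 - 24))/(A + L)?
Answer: 2698684/952231 ≈ 2.8341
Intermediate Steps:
S(L, A) = (10 + L)/(A + L) (S(L, A) = (L + 10)/(A + L) = (10 + L)/(A + L))
E = -27/38 (E = (10 + (-4)**3)/(140 + (-4)**3) = (10 - 64)/(140 - 64) = -54/76 = (1/76)*(-54) = -27/38 ≈ -0.71053)
(-27765 - 43253)/(E - 25058) = (-27765 - 43253)/(-27/38 - 25058) = -71018/(-952231/38) = -71018*(-38/952231) = 2698684/952231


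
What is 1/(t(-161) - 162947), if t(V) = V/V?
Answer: -1/162946 ≈ -6.1370e-6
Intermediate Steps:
t(V) = 1
1/(t(-161) - 162947) = 1/(1 - 162947) = 1/(-162946) = -1/162946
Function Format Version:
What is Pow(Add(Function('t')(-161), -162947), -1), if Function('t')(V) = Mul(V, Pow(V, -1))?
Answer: Rational(-1, 162946) ≈ -6.1370e-6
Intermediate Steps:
Function('t')(V) = 1
Pow(Add(Function('t')(-161), -162947), -1) = Pow(Add(1, -162947), -1) = Pow(-162946, -1) = Rational(-1, 162946)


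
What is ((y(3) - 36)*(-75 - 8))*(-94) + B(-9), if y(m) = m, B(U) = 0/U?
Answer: -257466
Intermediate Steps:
B(U) = 0
((y(3) - 36)*(-75 - 8))*(-94) + B(-9) = ((3 - 36)*(-75 - 8))*(-94) + 0 = -33*(-83)*(-94) + 0 = 2739*(-94) + 0 = -257466 + 0 = -257466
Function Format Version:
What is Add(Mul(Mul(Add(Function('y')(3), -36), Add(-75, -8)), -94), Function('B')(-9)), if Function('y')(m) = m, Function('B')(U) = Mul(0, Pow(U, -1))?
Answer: -257466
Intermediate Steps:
Function('B')(U) = 0
Add(Mul(Mul(Add(Function('y')(3), -36), Add(-75, -8)), -94), Function('B')(-9)) = Add(Mul(Mul(Add(3, -36), Add(-75, -8)), -94), 0) = Add(Mul(Mul(-33, -83), -94), 0) = Add(Mul(2739, -94), 0) = Add(-257466, 0) = -257466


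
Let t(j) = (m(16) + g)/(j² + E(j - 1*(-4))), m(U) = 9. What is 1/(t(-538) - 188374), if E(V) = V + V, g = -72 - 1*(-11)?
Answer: -72094/13580635169 ≈ -5.3086e-6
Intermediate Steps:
g = -61 (g = -72 + 11 = -61)
E(V) = 2*V
t(j) = -52/(8 + j² + 2*j) (t(j) = (9 - 61)/(j² + 2*(j - 1*(-4))) = -52/(j² + 2*(j + 4)) = -52/(j² + 2*(4 + j)) = -52/(j² + (8 + 2*j)) = -52/(8 + j² + 2*j))
1/(t(-538) - 188374) = 1/(-52/(8 + (-538)² + 2*(-538)) - 188374) = 1/(-52/(8 + 289444 - 1076) - 188374) = 1/(-52/288376 - 188374) = 1/(-52*1/288376 - 188374) = 1/(-13/72094 - 188374) = 1/(-13580635169/72094) = -72094/13580635169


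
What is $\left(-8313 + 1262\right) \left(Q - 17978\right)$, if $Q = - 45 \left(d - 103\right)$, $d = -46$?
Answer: $79485923$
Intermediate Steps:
$Q = 6705$ ($Q = - 45 \left(-46 - 103\right) = \left(-45\right) \left(-149\right) = 6705$)
$\left(-8313 + 1262\right) \left(Q - 17978\right) = \left(-8313 + 1262\right) \left(6705 - 17978\right) = \left(-7051\right) \left(-11273\right) = 79485923$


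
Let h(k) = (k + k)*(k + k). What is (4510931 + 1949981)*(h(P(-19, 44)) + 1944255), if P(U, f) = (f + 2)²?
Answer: 128275457260048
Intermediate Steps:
P(U, f) = (2 + f)²
h(k) = 4*k² (h(k) = (2*k)*(2*k) = 4*k²)
(4510931 + 1949981)*(h(P(-19, 44)) + 1944255) = (4510931 + 1949981)*(4*((2 + 44)²)² + 1944255) = 6460912*(4*(46²)² + 1944255) = 6460912*(4*2116² + 1944255) = 6460912*(4*4477456 + 1944255) = 6460912*(17909824 + 1944255) = 6460912*19854079 = 128275457260048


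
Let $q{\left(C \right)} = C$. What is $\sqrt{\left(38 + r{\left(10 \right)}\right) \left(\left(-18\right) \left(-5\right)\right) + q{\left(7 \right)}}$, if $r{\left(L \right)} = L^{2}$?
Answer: $17 \sqrt{43} \approx 111.48$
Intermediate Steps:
$\sqrt{\left(38 + r{\left(10 \right)}\right) \left(\left(-18\right) \left(-5\right)\right) + q{\left(7 \right)}} = \sqrt{\left(38 + 10^{2}\right) \left(\left(-18\right) \left(-5\right)\right) + 7} = \sqrt{\left(38 + 100\right) 90 + 7} = \sqrt{138 \cdot 90 + 7} = \sqrt{12420 + 7} = \sqrt{12427} = 17 \sqrt{43}$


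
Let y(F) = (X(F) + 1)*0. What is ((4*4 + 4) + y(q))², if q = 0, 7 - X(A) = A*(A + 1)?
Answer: 400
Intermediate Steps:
X(A) = 7 - A*(1 + A) (X(A) = 7 - A*(A + 1) = 7 - A*(1 + A))
y(F) = 0 (y(F) = ((7 - F - F²) + 1)*0 = (8 - F - F²)*0 = 0)
((4*4 + 4) + y(q))² = ((4*4 + 4) + 0)² = ((16 + 4) + 0)² = (20 + 0)² = 20² = 400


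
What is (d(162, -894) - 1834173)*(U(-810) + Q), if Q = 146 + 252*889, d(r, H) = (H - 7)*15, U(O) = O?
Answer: -412706982432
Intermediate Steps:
d(r, H) = -105 + 15*H (d(r, H) = (-7 + H)*15 = -105 + 15*H)
Q = 224174 (Q = 146 + 224028 = 224174)
(d(162, -894) - 1834173)*(U(-810) + Q) = ((-105 + 15*(-894)) - 1834173)*(-810 + 224174) = ((-105 - 13410) - 1834173)*223364 = (-13515 - 1834173)*223364 = -1847688*223364 = -412706982432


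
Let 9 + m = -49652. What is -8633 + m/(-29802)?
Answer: -257231005/29802 ≈ -8631.3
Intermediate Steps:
m = -49661 (m = -9 - 49652 = -49661)
-8633 + m/(-29802) = -8633 - 49661/(-29802) = -8633 - 49661*(-1/29802) = -8633 + 49661/29802 = -257231005/29802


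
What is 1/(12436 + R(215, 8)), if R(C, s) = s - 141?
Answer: 1/12303 ≈ 8.1281e-5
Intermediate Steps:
R(C, s) = -141 + s
1/(12436 + R(215, 8)) = 1/(12436 + (-141 + 8)) = 1/(12436 - 133) = 1/12303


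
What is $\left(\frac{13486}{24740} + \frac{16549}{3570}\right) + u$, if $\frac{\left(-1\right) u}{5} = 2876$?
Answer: $- \frac{31740247918}{2208045} \approx -14375.0$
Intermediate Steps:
$u = -14380$ ($u = \left(-5\right) 2876 = -14380$)
$\left(\frac{13486}{24740} + \frac{16549}{3570}\right) + u = \left(\frac{13486}{24740} + \frac{16549}{3570}\right) - 14380 = \left(13486 \cdot \frac{1}{24740} + 16549 \cdot \frac{1}{3570}\right) - 14380 = \left(\frac{6743}{12370} + \frac{16549}{3570}\right) - 14380 = \frac{11439182}{2208045} - 14380 = - \frac{31740247918}{2208045}$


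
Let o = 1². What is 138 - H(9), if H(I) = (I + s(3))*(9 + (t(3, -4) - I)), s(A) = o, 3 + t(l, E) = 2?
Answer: 148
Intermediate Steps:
t(l, E) = -1 (t(l, E) = -3 + 2 = -1)
o = 1
s(A) = 1
H(I) = (1 + I)*(8 - I) (H(I) = (I + 1)*(9 + (-1 - I)) = (1 + I)*(8 - I))
138 - H(9) = 138 - (8 - 1*9² + 7*9) = 138 - (8 - 1*81 + 63) = 138 - (8 - 81 + 63) = 138 - 1*(-10) = 138 + 10 = 148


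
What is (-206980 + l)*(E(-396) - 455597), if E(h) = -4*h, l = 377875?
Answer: -77588551635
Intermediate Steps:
(-206980 + l)*(E(-396) - 455597) = (-206980 + 377875)*(-4*(-396) - 455597) = 170895*(1584 - 455597) = 170895*(-454013) = -77588551635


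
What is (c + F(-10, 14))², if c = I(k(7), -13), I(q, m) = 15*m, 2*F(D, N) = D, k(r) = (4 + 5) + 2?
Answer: 40000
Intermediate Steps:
k(r) = 11 (k(r) = 9 + 2 = 11)
F(D, N) = D/2
c = -195 (c = 15*(-13) = -195)
(c + F(-10, 14))² = (-195 + (½)*(-10))² = (-195 - 5)² = (-200)² = 40000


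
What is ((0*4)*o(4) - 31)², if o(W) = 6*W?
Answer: 961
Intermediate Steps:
((0*4)*o(4) - 31)² = ((0*4)*(6*4) - 31)² = (0*24 - 31)² = (0 - 31)² = (-31)² = 961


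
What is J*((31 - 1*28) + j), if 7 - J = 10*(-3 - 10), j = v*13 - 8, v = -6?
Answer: -11371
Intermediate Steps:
j = -86 (j = -6*13 - 8 = -78 - 8 = -86)
J = 137 (J = 7 - 10*(-3 - 10) = 7 - 10*(-13) = 7 - 1*(-130) = 7 + 130 = 137)
J*((31 - 1*28) + j) = 137*((31 - 1*28) - 86) = 137*((31 - 28) - 86) = 137*(3 - 86) = 137*(-83) = -11371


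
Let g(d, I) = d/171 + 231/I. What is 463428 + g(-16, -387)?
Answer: 3407581007/7353 ≈ 4.6343e+5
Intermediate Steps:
g(d, I) = 231/I + d/171 (g(d, I) = d*(1/171) + 231/I = d/171 + 231/I = 231/I + d/171)
463428 + g(-16, -387) = 463428 + (231/(-387) + (1/171)*(-16)) = 463428 + (231*(-1/387) - 16/171) = 463428 + (-77/129 - 16/171) = 463428 - 5077/7353 = 3407581007/7353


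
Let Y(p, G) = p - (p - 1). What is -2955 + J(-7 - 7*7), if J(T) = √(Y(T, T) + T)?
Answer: -2955 + I*√55 ≈ -2955.0 + 7.4162*I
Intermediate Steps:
Y(p, G) = 1 (Y(p, G) = p - (-1 + p) = p + (1 - p) = 1)
J(T) = √(1 + T)
-2955 + J(-7 - 7*7) = -2955 + √(1 + (-7 - 7*7)) = -2955 + √(1 + (-7 - 49)) = -2955 + √(1 - 56) = -2955 + √(-55) = -2955 + I*√55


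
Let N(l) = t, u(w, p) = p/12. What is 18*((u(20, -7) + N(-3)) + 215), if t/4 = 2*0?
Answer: 7719/2 ≈ 3859.5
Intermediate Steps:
u(w, p) = p/12 (u(w, p) = p*(1/12) = p/12)
t = 0 (t = 4*(2*0) = 4*0 = 0)
N(l) = 0
18*((u(20, -7) + N(-3)) + 215) = 18*(((1/12)*(-7) + 0) + 215) = 18*((-7/12 + 0) + 215) = 18*(-7/12 + 215) = 18*(2573/12) = 7719/2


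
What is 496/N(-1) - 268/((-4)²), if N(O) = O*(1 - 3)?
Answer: 925/4 ≈ 231.25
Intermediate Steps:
N(O) = -2*O (N(O) = O*(-2) = -2*O)
496/N(-1) - 268/((-4)²) = 496/((-2*(-1))) - 268/((-4)²) = 496/2 - 268/16 = 496*(½) - 268*1/16 = 248 - 67/4 = 925/4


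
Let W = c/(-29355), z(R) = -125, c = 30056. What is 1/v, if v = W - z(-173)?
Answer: 29355/3639319 ≈ 0.0080661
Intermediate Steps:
W = -30056/29355 (W = 30056/(-29355) = 30056*(-1/29355) = -30056/29355 ≈ -1.0239)
v = 3639319/29355 (v = -30056/29355 - 1*(-125) = -30056/29355 + 125 = 3639319/29355 ≈ 123.98)
1/v = 1/(3639319/29355) = 29355/3639319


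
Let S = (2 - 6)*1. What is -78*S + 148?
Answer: 460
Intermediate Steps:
S = -4 (S = -4*1 = -4)
-78*S + 148 = -78*(-4) + 148 = 312 + 148 = 460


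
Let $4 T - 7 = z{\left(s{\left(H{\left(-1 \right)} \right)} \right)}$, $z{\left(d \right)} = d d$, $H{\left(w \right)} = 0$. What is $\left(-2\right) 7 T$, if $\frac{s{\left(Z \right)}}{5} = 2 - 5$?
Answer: $-812$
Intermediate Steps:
$s{\left(Z \right)} = -15$ ($s{\left(Z \right)} = 5 \left(2 - 5\right) = 5 \left(-3\right) = -15$)
$z{\left(d \right)} = d^{2}$
$T = 58$ ($T = \frac{7}{4} + \frac{\left(-15\right)^{2}}{4} = \frac{7}{4} + \frac{1}{4} \cdot 225 = \frac{7}{4} + \frac{225}{4} = 58$)
$\left(-2\right) 7 T = \left(-2\right) 7 \cdot 58 = \left(-14\right) 58 = -812$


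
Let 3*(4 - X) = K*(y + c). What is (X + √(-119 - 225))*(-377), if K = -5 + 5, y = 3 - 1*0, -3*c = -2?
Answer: -1508 - 754*I*√86 ≈ -1508.0 - 6992.3*I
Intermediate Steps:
c = ⅔ (c = -⅓*(-2) = ⅔ ≈ 0.66667)
y = 3 (y = 3 + 0 = 3)
K = 0
X = 4 (X = 4 - 0*(3 + ⅔) = 4 - 0*11/3 = 4 - ⅓*0 = 4 + 0 = 4)
(X + √(-119 - 225))*(-377) = (4 + √(-119 - 225))*(-377) = (4 + √(-344))*(-377) = (4 + 2*I*√86)*(-377) = -1508 - 754*I*√86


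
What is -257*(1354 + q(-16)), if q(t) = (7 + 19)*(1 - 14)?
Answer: -261112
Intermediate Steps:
q(t) = -338 (q(t) = 26*(-13) = -338)
-257*(1354 + q(-16)) = -257*(1354 - 338) = -257*1016 = -261112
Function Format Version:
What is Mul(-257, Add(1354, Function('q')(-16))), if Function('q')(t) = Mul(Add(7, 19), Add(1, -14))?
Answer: -261112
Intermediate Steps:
Function('q')(t) = -338 (Function('q')(t) = Mul(26, -13) = -338)
Mul(-257, Add(1354, Function('q')(-16))) = Mul(-257, Add(1354, -338)) = Mul(-257, 1016) = -261112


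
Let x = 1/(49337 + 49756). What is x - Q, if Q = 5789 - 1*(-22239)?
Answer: -2777378603/99093 ≈ -28028.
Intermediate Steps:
Q = 28028 (Q = 5789 + 22239 = 28028)
x = 1/99093 ≈ 1.0092e-5
x - Q = 1/99093 - 1*28028 = 1/99093 - 28028 = -2777378603/99093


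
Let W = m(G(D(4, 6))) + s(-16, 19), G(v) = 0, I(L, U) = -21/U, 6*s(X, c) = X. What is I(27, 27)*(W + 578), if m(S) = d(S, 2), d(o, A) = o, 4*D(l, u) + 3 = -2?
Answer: -12082/27 ≈ -447.48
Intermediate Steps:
s(X, c) = X/6
D(l, u) = -5/4 (D(l, u) = -¾ + (¼)*(-2) = -¾ - ½ = -5/4)
m(S) = S
W = -8/3 (W = 0 + (⅙)*(-16) = 0 - 8/3 = -8/3 ≈ -2.6667)
I(27, 27)*(W + 578) = (-21/27)*(-8/3 + 578) = -21*1/27*(1726/3) = -7/9*1726/3 = -12082/27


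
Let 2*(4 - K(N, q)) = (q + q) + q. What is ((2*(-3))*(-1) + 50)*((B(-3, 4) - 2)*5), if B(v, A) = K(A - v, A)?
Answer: -1120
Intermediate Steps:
K(N, q) = 4 - 3*q/2 (K(N, q) = 4 - ((q + q) + q)/2 = 4 - (2*q + q)/2 = 4 - 3*q/2)
B(v, A) = 4 - 3*A/2
((2*(-3))*(-1) + 50)*((B(-3, 4) - 2)*5) = ((2*(-3))*(-1) + 50)*(((4 - 3/2*4) - 2)*5) = (-6*(-1) + 50)*(((4 - 6) - 2)*5) = (6 + 50)*((-2 - 2)*5) = 56*(-4*5) = 56*(-20) = -1120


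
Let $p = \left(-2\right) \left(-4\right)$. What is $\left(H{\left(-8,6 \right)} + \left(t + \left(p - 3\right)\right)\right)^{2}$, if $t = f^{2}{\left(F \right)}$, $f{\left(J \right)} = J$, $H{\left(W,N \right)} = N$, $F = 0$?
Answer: $121$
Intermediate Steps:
$p = 8$
$t = 0$ ($t = 0^{2} = 0$)
$\left(H{\left(-8,6 \right)} + \left(t + \left(p - 3\right)\right)\right)^{2} = \left(6 + \left(0 + \left(8 - 3\right)\right)\right)^{2} = \left(6 + \left(0 + 5\right)\right)^{2} = \left(6 + 5\right)^{2} = 11^{2} = 121$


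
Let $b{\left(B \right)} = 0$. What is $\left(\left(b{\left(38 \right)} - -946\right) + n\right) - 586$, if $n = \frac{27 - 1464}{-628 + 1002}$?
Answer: $\frac{133203}{374} \approx 356.16$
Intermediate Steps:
$n = - \frac{1437}{374} \approx -3.8422$
$\left(\left(b{\left(38 \right)} - -946\right) + n\right) - 586 = \left(\left(0 - -946\right) - \frac{1437}{374}\right) - 586 = \left(\left(0 + 946\right) - \frac{1437}{374}\right) - 586 = \left(946 - \frac{1437}{374}\right) - 586 = \frac{352367}{374} - 586 = \frac{133203}{374}$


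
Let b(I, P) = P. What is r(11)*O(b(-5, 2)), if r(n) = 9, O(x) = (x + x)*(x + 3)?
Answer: 180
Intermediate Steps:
O(x) = 2*x*(3 + x) (O(x) = (2*x)*(3 + x) = 2*x*(3 + x))
r(11)*O(b(-5, 2)) = 9*(2*2*(3 + 2)) = 9*(2*2*5) = 9*20 = 180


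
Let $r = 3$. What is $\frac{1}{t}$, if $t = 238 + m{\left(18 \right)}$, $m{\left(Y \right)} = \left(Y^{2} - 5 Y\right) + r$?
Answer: $\frac{1}{475} \approx 0.0021053$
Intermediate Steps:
$m{\left(Y \right)} = 3 + Y^{2} - 5 Y$ ($m{\left(Y \right)} = \left(Y^{2} - 5 Y\right) + 3 = 3 + Y^{2} - 5 Y$)
$t = 475$ ($t = 238 + \left(3 + 18^{2} - 90\right) = 238 + \left(3 + 324 - 90\right) = 238 + 237 = 475$)
$\frac{1}{t} = \frac{1}{475}$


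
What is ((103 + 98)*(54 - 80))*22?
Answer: -114972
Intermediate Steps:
((103 + 98)*(54 - 80))*22 = (201*(-26))*22 = -5226*22 = -114972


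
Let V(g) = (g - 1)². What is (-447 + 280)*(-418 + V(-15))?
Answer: 27054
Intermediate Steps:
V(g) = (-1 + g)²
(-447 + 280)*(-418 + V(-15)) = (-447 + 280)*(-418 + (-1 - 15)²) = -167*(-418 + (-16)²) = -167*(-418 + 256) = -167*(-162) = 27054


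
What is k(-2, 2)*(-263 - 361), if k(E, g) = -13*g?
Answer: 16224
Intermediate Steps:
k(-2, 2)*(-263 - 361) = (-13*2)*(-263 - 361) = -26*(-624) = 16224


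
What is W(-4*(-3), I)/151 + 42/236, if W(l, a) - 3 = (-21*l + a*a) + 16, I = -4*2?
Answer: -16771/17818 ≈ -0.94124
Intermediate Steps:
I = -8
W(l, a) = 19 + a**2 - 21*l (W(l, a) = 3 + ((-21*l + a*a) + 16) = 3 + ((-21*l + a**2) + 16) = 3 + ((a**2 - 21*l) + 16) = 3 + (16 + a**2 - 21*l) = 19 + a**2 - 21*l)
W(-4*(-3), I)/151 + 42/236 = (19 + (-8)**2 - (-84)*(-3))/151 + 42/236 = (19 + 64 - 21*12)*(1/151) + 42*(1/236) = (19 + 64 - 252)*(1/151) + 21/118 = -169*1/151 + 21/118 = -169/151 + 21/118 = -16771/17818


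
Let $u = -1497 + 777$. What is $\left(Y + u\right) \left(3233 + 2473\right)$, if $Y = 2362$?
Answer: $9369252$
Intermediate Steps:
$u = -720$
$\left(Y + u\right) \left(3233 + 2473\right) = \left(2362 - 720\right) \left(3233 + 2473\right) = 1642 \cdot 5706 = 9369252$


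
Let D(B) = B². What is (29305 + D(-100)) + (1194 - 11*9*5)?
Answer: 40004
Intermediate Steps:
(29305 + D(-100)) + (1194 - 11*9*5) = (29305 + (-100)²) + (1194 - 11*9*5) = (29305 + 10000) + (1194 - 99*5) = 39305 + (1194 - 1*495) = 39305 + (1194 - 495) = 39305 + 699 = 40004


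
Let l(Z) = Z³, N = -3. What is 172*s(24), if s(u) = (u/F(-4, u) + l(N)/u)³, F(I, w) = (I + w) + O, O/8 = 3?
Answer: -5703993/170368 ≈ -33.480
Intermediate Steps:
O = 24 (O = 8*3 = 24)
F(I, w) = 24 + I + w (F(I, w) = (I + w) + 24 = 24 + I + w)
s(u) = (-27/u + u/(20 + u))³ (s(u) = (u/(24 - 4 + u) + (-3)³/u)³ = (u/(20 + u) - 27/u)³ = (-27/u + u/(20 + u))³)
172*s(24) = 172*((-540 + 24² - 27*24)³/(24³*(20 + 24)³)) = 172*((1/13824)*(-540 + 576 - 648)³/44³) = 172*((1/13824)*(1/85184)*(-612)³) = 172*((1/13824)*(1/85184)*(-229220928)) = 172*(-132651/681472) = -5703993/170368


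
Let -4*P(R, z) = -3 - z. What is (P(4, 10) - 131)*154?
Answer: -39347/2 ≈ -19674.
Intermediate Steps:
P(R, z) = ¾ + z/4 (P(R, z) = -(-3 - z)/4 = ¾ + z/4)
(P(4, 10) - 131)*154 = ((¾ + (¼)*10) - 131)*154 = ((¾ + 5/2) - 131)*154 = (13/4 - 131)*154 = -511/4*154 = -39347/2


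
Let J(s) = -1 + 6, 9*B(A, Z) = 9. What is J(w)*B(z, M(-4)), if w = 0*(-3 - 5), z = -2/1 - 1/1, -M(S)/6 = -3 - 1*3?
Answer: 5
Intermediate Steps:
M(S) = 36 (M(S) = -6*(-3 - 1*3) = -6*(-3 - 3) = -6*(-6) = 36)
z = -3 (z = -2*1 - 1*1 = -2 - 1 = -3)
B(A, Z) = 1 (B(A, Z) = (⅑)*9 = 1)
w = 0 (w = 0*(-8) = 0)
J(s) = 5
J(w)*B(z, M(-4)) = 5*1 = 5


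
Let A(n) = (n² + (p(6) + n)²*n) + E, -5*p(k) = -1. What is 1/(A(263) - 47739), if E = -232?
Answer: 25/456008078 ≈ 5.4824e-8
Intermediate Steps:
p(k) = ⅕ (p(k) = -⅕*(-1) = ⅕)
A(n) = -232 + n² + n*(⅕ + n)² (A(n) = (n² + (⅕ + n)²*n) - 232 = (n² + n*(⅕ + n)²) - 232 = -232 + n² + n*(⅕ + n)²)
1/(A(263) - 47739) = 1/((-232 + 263³ + (1/25)*263 + (7/5)*263²) - 47739) = 1/((-232 + 18191447 + 263/25 + (7/5)*69169) - 47739) = 1/((-232 + 18191447 + 263/25 + 484183/5) - 47739) = 1/(457201553/25 - 47739) = 1/(456008078/25) = 25/456008078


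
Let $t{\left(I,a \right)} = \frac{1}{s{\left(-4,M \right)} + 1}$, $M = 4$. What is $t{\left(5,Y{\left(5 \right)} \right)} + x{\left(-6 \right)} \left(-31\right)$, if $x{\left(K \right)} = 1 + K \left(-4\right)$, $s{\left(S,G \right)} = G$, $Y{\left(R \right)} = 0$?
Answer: $- \frac{3874}{5} \approx -774.8$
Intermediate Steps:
$t{\left(I,a \right)} = \frac{1}{5}$ ($t{\left(I,a \right)} = \frac{1}{4 + 1} = \frac{1}{5}$)
$x{\left(K \right)} = 1 - 4 K$
$t{\left(5,Y{\left(5 \right)} \right)} + x{\left(-6 \right)} \left(-31\right) = \frac{1}{5} + \left(1 - -24\right) \left(-31\right) = \frac{1}{5} + \left(1 + 24\right) \left(-31\right) = \frac{1}{5} + 25 \left(-31\right) = \frac{1}{5} - 775 = - \frac{3874}{5}$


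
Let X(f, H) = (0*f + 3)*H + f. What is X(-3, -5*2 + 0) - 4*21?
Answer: -117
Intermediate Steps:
X(f, H) = f + 3*H (X(f, H) = (0 + 3)*H + f = 3*H + f = f + 3*H)
X(-3, -5*2 + 0) - 4*21 = (-3 + 3*(-5*2 + 0)) - 4*21 = (-3 + 3*(-10 + 0)) - 84 = (-3 + 3*(-10)) - 84 = (-3 - 30) - 84 = -33 - 84 = -117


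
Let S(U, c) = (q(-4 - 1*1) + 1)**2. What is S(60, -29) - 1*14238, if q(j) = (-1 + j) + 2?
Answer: -14229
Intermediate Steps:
q(j) = 1 + j
S(U, c) = 9 (S(U, c) = ((1 + (-4 - 1*1)) + 1)**2 = ((1 + (-4 - 1)) + 1)**2 = ((1 - 5) + 1)**2 = (-4 + 1)**2 = (-3)**2 = 9)
S(60, -29) - 1*14238 = 9 - 1*14238 = 9 - 14238 = -14229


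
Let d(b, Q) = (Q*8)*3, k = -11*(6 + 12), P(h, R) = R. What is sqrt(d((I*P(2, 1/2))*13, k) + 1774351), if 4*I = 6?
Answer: 13*sqrt(10471) ≈ 1330.3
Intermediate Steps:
I = 3/2 (I = (1/4)*6 = 3/2 ≈ 1.5000)
k = -198 (k = -11*18 = -198)
d(b, Q) = 24*Q (d(b, Q) = (8*Q)*3 = 24*Q)
sqrt(d((I*P(2, 1/2))*13, k) + 1774351) = sqrt(24*(-198) + 1774351) = sqrt(-4752 + 1774351) = sqrt(1769599) = 13*sqrt(10471)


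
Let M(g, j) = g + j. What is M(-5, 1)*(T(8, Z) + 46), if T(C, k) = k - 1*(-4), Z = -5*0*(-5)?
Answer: -200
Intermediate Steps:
Z = 0 (Z = 0*(-5) = 0)
T(C, k) = 4 + k (T(C, k) = k + 4 = 4 + k)
M(-5, 1)*(T(8, Z) + 46) = (-5 + 1)*((4 + 0) + 46) = -4*(4 + 46) = -4*50 = -200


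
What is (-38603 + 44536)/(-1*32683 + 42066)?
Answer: 5933/9383 ≈ 0.63231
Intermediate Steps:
(-38603 + 44536)/(-1*32683 + 42066) = 5933/(-32683 + 42066) = 5933/9383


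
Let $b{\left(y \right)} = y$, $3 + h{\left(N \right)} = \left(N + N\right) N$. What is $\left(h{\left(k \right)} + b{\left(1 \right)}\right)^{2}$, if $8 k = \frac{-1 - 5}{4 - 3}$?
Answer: $\frac{49}{64} \approx 0.76563$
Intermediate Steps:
$k = - \frac{3}{4}$ ($k = \frac{\left(-1 - 5\right) \frac{1}{4 - 3}}{8} = \frac{\left(-6\right) 1^{-1}}{8} = \frac{\left(-6\right) 1}{8} = \frac{1}{8} \left(-6\right) = - \frac{3}{4} \approx -0.75$)
$h{\left(N \right)} = -3 + 2 N^{2}$ ($h{\left(N \right)} = -3 + \left(N + N\right) N = -3 + 2 N N = -3 + 2 N^{2}$)
$\left(h{\left(k \right)} + b{\left(1 \right)}\right)^{2} = \left(\left(-3 + 2 \left(- \frac{3}{4}\right)^{2}\right) + 1\right)^{2} = \left(\left(-3 + 2 \cdot \frac{9}{16}\right) + 1\right)^{2} = \left(\left(-3 + \frac{9}{8}\right) + 1\right)^{2} = \left(- \frac{15}{8} + 1\right)^{2} = \left(- \frac{7}{8}\right)^{2} = \frac{49}{64}$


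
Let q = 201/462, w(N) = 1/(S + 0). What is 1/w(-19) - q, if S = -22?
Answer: -3455/154 ≈ -22.435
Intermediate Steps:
w(N) = -1/22 (w(N) = 1/(-22 + 0) = 1/(-22) = -1/22)
q = 67/154 (q = 201*(1/462) = 67/154 ≈ 0.43506)
1/w(-19) - q = 1/(-1/22) - 1*67/154 = -22 - 67/154 = -3455/154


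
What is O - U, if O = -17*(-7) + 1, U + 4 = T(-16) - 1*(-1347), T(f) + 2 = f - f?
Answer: -1221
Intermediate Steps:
T(f) = -2 (T(f) = -2 + (f - f) = -2 + 0 = -2)
U = 1341 (U = -4 + (-2 - 1*(-1347)) = -4 + (-2 + 1347) = -4 + 1345 = 1341)
O = 120 (O = 119 + 1 = 120)
O - U = 120 - 1*1341 = 120 - 1341 = -1221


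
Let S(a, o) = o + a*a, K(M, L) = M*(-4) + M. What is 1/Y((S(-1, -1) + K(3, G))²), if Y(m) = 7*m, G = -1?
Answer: 1/567 ≈ 0.0017637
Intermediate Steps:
K(M, L) = -3*M (K(M, L) = -4*M + M = -3*M)
S(a, o) = o + a²
1/Y((S(-1, -1) + K(3, G))²) = 1/(7*((-1 + (-1)²) - 3*3)²) = 1/(7*((-1 + 1) - 9)²) = 1/(7*(0 - 9)²) = 1/(7*(-9)²) = 1/(7*81) = 1/567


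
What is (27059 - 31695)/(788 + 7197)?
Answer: -4636/7985 ≈ -0.58059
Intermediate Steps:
(27059 - 31695)/(788 + 7197) = -4636/7985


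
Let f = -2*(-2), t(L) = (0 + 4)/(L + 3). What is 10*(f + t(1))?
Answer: 50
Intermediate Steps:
t(L) = 4/(3 + L)
f = 4
10*(f + t(1)) = 10*(4 + 4/(3 + 1)) = 10*(4 + 4/4) = 10*(4 + 4*(¼)) = 10*(4 + 1) = 10*5 = 50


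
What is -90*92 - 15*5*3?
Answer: -8505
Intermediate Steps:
-90*92 - 15*5*3 = -8280 - 3*25*3 = -8280 - 75*3 = -8280 - 225 = -8505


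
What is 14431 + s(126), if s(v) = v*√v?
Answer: 14431 + 378*√14 ≈ 15845.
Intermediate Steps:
s(v) = v^(3/2)
14431 + s(126) = 14431 + 126^(3/2) = 14431 + 378*√14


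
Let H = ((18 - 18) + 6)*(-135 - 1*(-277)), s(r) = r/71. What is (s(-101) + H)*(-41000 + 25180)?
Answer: -955385620/71 ≈ -1.3456e+7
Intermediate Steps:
s(r) = r/71 (s(r) = r*(1/71) = r/71)
H = 852 (H = (0 + 6)*(-135 + 277) = 6*142 = 852)
(s(-101) + H)*(-41000 + 25180) = ((1/71)*(-101) + 852)*(-41000 + 25180) = (-101/71 + 852)*(-15820) = (60391/71)*(-15820) = -955385620/71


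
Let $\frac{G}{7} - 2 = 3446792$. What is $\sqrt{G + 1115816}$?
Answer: $\sqrt{25243374} \approx 5024.3$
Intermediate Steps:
$G = 24127558$ ($G = 14 + 7 \cdot 3446792 = 14 + 24127544 = 24127558$)
$\sqrt{G + 1115816} = \sqrt{24127558 + 1115816} = \sqrt{25243374}$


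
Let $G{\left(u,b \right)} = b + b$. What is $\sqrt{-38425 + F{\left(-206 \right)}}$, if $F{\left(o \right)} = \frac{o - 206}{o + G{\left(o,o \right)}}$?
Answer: $\frac{i \sqrt{345819}}{3} \approx 196.02 i$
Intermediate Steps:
$G{\left(u,b \right)} = 2 b$
$F{\left(o \right)} = \frac{-206 + o}{3 o}$ ($F{\left(o \right)} = \frac{o - 206}{o + 2 o} = \frac{-206 + o}{3 o}$)
$\sqrt{-38425 + F{\left(-206 \right)}} = \sqrt{-38425 + \frac{-206 - 206}{3 \left(-206\right)}} = \sqrt{-38425 + \frac{1}{3} \left(- \frac{1}{206}\right) \left(-412\right)} = \sqrt{-38425 + \frac{2}{3}} = \sqrt{- \frac{115273}{3}} = \frac{i \sqrt{345819}}{3}$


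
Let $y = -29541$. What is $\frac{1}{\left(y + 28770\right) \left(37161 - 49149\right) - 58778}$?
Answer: $\frac{1}{9183970} \approx 1.0889 \cdot 10^{-7}$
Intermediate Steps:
$\frac{1}{\left(y + 28770\right) \left(37161 - 49149\right) - 58778} = \frac{1}{\left(-29541 + 28770\right) \left(37161 - 49149\right) - 58778} = \frac{1}{\left(-771\right) \left(-11988\right) - 58778} = \frac{1}{9242748 - 58778} = \frac{1}{9183970}$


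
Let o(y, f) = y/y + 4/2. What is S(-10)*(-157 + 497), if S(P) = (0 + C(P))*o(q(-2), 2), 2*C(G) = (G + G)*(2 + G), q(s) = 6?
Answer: 81600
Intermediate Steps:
C(G) = G*(2 + G) (C(G) = ((G + G)*(2 + G))/2 = ((2*G)*(2 + G))/2 = (2*G*(2 + G))/2 = G*(2 + G))
o(y, f) = 3 (o(y, f) = 1 + 4*(½) = 1 + 2 = 3)
S(P) = 3*P*(2 + P) (S(P) = (0 + P*(2 + P))*3 = (P*(2 + P))*3 = 3*P*(2 + P))
S(-10)*(-157 + 497) = (3*(-10)*(2 - 10))*(-157 + 497) = (3*(-10)*(-8))*340 = 240*340 = 81600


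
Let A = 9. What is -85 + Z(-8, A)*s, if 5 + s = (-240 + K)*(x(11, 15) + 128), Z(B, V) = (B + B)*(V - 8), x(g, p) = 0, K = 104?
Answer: 278523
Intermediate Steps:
Z(B, V) = 2*B*(-8 + V) (Z(B, V) = (2*B)*(-8 + V) = 2*B*(-8 + V))
s = -17413 (s = -5 + (-240 + 104)*(0 + 128) = -5 - 136*128 = -5 - 17408 = -17413)
-85 + Z(-8, A)*s = -85 + (2*(-8)*(-8 + 9))*(-17413) = -85 + (2*(-8)*1)*(-17413) = -85 - 16*(-17413) = -85 + 278608 = 278523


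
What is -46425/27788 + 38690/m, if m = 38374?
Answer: -353197615/533168356 ≈ -0.66245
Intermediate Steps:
-46425/27788 + 38690/m = -46425/27788 + 38690/38374 = -46425*1/27788 + 38690*(1/38374) = -46425/27788 + 19345/19187 = -353197615/533168356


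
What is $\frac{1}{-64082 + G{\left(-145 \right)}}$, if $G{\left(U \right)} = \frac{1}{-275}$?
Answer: $- \frac{275}{17622551} \approx -1.5605 \cdot 10^{-5}$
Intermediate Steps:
$G{\left(U \right)} = - \frac{1}{275}$
$\frac{1}{-64082 + G{\left(-145 \right)}} = \frac{1}{-64082 - \frac{1}{275}} = \frac{1}{- \frac{17622551}{275}} = - \frac{275}{17622551}$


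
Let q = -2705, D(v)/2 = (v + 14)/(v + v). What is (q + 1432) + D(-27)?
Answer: -34358/27 ≈ -1272.5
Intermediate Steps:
D(v) = (14 + v)/v (D(v) = 2*((v + 14)/(v + v)) = 2*((14 + v)/((2*v))) = 2*((14 + v)*(1/(2*v))) = 2*((14 + v)/(2*v)) = (14 + v)/v)
(q + 1432) + D(-27) = (-2705 + 1432) + (14 - 27)/(-27) = -1273 - 1/27*(-13) = -1273 + 13/27 = -34358/27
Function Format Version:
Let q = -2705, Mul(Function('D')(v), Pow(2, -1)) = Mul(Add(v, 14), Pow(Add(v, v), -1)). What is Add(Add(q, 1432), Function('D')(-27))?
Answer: Rational(-34358, 27) ≈ -1272.5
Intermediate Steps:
Function('D')(v) = Mul(Pow(v, -1), Add(14, v)) (Function('D')(v) = Mul(2, Mul(Add(v, 14), Pow(Add(v, v), -1))) = Mul(2, Mul(Add(14, v), Pow(Mul(2, v), -1))) = Mul(2, Mul(Add(14, v), Mul(Rational(1, 2), Pow(v, -1)))) = Mul(2, Mul(Rational(1, 2), Pow(v, -1), Add(14, v))) = Mul(Pow(v, -1), Add(14, v)))
Add(Add(q, 1432), Function('D')(-27)) = Add(Add(-2705, 1432), Mul(Pow(-27, -1), Add(14, -27))) = Add(-1273, Mul(Rational(-1, 27), -13)) = Add(-1273, Rational(13, 27)) = Rational(-34358, 27)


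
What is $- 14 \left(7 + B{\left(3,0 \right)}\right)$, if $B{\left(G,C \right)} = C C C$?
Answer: $-98$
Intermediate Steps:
$B{\left(G,C \right)} = C^{3}$ ($B{\left(G,C \right)} = C^{2} C = C^{3}$)
$- 14 \left(7 + B{\left(3,0 \right)}\right) = - 14 \left(7 + 0^{3}\right) = - 14 \left(7 + 0\right) = \left(-14\right) 7 = -98$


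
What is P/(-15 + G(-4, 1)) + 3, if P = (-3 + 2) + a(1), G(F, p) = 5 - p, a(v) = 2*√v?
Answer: 32/11 ≈ 2.9091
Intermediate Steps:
P = 1 (P = (-3 + 2) + 2*√1 = -1 + 2*1 = -1 + 2 = 1)
P/(-15 + G(-4, 1)) + 3 = 1/(-15 + (5 - 1*1)) + 3 = 1/(-15 + (5 - 1)) + 3 = 1/(-15 + 4) + 3 = 1/(-11) + 3 = 1*(-1/11) + 3 = -1/11 + 3 = 32/11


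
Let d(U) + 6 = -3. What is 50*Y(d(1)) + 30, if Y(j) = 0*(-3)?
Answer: 30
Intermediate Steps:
d(U) = -9 (d(U) = -6 - 3 = -9)
Y(j) = 0
50*Y(d(1)) + 30 = 50*0 + 30 = 0 + 30 = 30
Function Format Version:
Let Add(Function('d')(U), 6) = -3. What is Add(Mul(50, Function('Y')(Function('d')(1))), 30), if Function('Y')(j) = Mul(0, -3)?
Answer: 30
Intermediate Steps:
Function('d')(U) = -9 (Function('d')(U) = Add(-6, -3) = -9)
Function('Y')(j) = 0
Add(Mul(50, Function('Y')(Function('d')(1))), 30) = Add(Mul(50, 0), 30) = Add(0, 30) = 30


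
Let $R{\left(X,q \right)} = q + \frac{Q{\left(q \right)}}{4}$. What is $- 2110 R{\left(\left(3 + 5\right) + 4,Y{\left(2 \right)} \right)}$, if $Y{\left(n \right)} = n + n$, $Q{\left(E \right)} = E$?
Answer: $-10550$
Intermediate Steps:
$Y{\left(n \right)} = 2 n$
$R{\left(X,q \right)} = \frac{5 q}{4}$ ($R{\left(X,q \right)} = q + \frac{q}{4} = \frac{5 q}{4}$)
$- 2110 R{\left(\left(3 + 5\right) + 4,Y{\left(2 \right)} \right)} = - 2110 \frac{5 \cdot 2 \cdot 2}{4} = - 2110 \cdot \frac{5}{4} \cdot 4 = \left(-2110\right) 5 = -10550$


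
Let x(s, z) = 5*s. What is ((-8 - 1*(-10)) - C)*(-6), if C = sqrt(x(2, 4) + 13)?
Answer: -12 + 6*sqrt(23) ≈ 16.775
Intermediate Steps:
C = sqrt(23) (C = sqrt(5*2 + 13) = sqrt(10 + 13) = sqrt(23) ≈ 4.7958)
((-8 - 1*(-10)) - C)*(-6) = ((-8 - 1*(-10)) - sqrt(23))*(-6) = ((-8 + 10) - sqrt(23))*(-6) = (2 - sqrt(23))*(-6) = -12 + 6*sqrt(23)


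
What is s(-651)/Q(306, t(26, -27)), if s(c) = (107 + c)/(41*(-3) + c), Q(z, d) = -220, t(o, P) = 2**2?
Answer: -68/21285 ≈ -0.0031947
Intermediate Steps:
t(o, P) = 4
s(c) = (107 + c)/(-123 + c)
s(-651)/Q(306, t(26, -27)) = ((107 - 651)/(-123 - 651))/(-220) = (-544/(-774))*(-1/220) = -1/774*(-544)*(-1/220) = (272/387)*(-1/220) = -68/21285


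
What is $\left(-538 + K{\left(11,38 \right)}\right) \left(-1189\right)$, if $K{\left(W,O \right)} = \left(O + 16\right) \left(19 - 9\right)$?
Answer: $-2378$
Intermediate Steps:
$K{\left(W,O \right)} = 160 + 10 O$ ($K{\left(W,O \right)} = \left(16 + O\right) 10 = 160 + 10 O$)
$\left(-538 + K{\left(11,38 \right)}\right) \left(-1189\right) = \left(-538 + \left(160 + 10 \cdot 38\right)\right) \left(-1189\right) = \left(-538 + \left(160 + 380\right)\right) \left(-1189\right) = \left(-538 + 540\right) \left(-1189\right) = 2 \left(-1189\right) = -2378$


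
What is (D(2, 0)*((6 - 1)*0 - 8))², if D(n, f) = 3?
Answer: 576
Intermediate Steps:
(D(2, 0)*((6 - 1)*0 - 8))² = (3*((6 - 1)*0 - 8))² = (3*(5*0 - 8))² = (3*(0 - 8))² = (3*(-8))² = (-24)² = 576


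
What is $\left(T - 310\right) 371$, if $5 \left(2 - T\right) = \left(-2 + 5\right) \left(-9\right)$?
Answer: $- \frac{561323}{5} \approx -1.1226 \cdot 10^{5}$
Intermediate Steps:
$T = \frac{37}{5}$ ($T = 2 - \frac{\left(-2 + 5\right) \left(-9\right)}{5} = 2 - \frac{3 \left(-9\right)}{5} = 2 - - \frac{27}{5} = 2 + \frac{27}{5} = \frac{37}{5} \approx 7.4$)
$\left(T - 310\right) 371 = \left(\frac{37}{5} - 310\right) 371 = \left(- \frac{1513}{5}\right) 371 = - \frac{561323}{5}$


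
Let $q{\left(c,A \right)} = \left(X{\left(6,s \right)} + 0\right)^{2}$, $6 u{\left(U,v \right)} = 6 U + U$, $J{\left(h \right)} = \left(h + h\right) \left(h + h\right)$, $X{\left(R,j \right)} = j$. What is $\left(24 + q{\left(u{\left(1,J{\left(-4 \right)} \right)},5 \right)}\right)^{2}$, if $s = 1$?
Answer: $625$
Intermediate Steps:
$J{\left(h \right)} = 4 h^{2}$ ($J{\left(h \right)} = 2 h 2 h = 4 h^{2}$)
$u{\left(U,v \right)} = \frac{7 U}{6}$ ($u{\left(U,v \right)} = \frac{6 U + U}{6} = \frac{7 U}{6}$)
$q{\left(c,A \right)} = 1$ ($q{\left(c,A \right)} = \left(1 + 0\right)^{2} = 1^{2} = 1$)
$\left(24 + q{\left(u{\left(1,J{\left(-4 \right)} \right)},5 \right)}\right)^{2} = \left(24 + 1\right)^{2} = 25^{2} = 625$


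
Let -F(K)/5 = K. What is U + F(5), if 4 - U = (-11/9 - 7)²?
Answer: -7177/81 ≈ -88.605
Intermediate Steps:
F(K) = -5*K
U = -5152/81 (U = 4 - (-11/9 - 7)² = 4 - (-74/9)² = 4 - 1*5476/81 = 4 - 5476/81 = -5152/81 ≈ -63.605)
U + F(5) = -5152/81 - 5*5 = -5152/81 - 25 = -7177/81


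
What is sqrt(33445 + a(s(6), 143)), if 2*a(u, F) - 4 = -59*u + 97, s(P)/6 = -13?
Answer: sqrt(143186)/2 ≈ 189.20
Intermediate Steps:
s(P) = -78 (s(P) = 6*(-13) = -78)
a(u, F) = 101/2 - 59*u/2 (a(u, F) = 2 + (-59*u + 97)/2 = 2 + (97 - 59*u)/2 = 2 + (97/2 - 59*u/2) = 101/2 - 59*u/2)
sqrt(33445 + a(s(6), 143)) = sqrt(33445 + (101/2 - 59/2*(-78))) = sqrt(33445 + (101/2 + 2301)) = sqrt(33445 + 4703/2) = sqrt(71593/2) = sqrt(143186)/2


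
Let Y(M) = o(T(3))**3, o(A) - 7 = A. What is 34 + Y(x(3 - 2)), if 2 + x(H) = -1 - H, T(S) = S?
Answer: 1034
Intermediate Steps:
x(H) = -3 - H (x(H) = -2 + (-1 - H) = -3 - H)
o(A) = 7 + A
Y(M) = 1000 (Y(M) = (7 + 3)**3 = 10**3 = 1000)
34 + Y(x(3 - 2)) = 34 + 1000 = 1034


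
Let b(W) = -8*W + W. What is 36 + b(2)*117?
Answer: -1602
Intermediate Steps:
b(W) = -7*W
36 + b(2)*117 = 36 - 7*2*117 = 36 - 14*117 = 36 - 1638 = -1602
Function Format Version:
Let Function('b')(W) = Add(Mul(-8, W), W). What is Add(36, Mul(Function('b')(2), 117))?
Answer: -1602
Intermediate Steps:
Function('b')(W) = Mul(-7, W)
Add(36, Mul(Function('b')(2), 117)) = Add(36, Mul(Mul(-7, 2), 117)) = Add(36, Mul(-14, 117)) = Add(36, -1638) = -1602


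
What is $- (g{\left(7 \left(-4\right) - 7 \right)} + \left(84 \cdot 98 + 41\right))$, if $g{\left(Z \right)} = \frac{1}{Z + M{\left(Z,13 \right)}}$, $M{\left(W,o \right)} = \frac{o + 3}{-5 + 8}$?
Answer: $- \frac{736294}{89} \approx -8273.0$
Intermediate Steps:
$M{\left(W,o \right)} = 1 + \frac{o}{3}$ ($M{\left(W,o \right)} = \frac{3 + o}{3} = \left(3 + o\right) \frac{1}{3} = 1 + \frac{o}{3}$)
$g{\left(Z \right)} = \frac{1}{\frac{16}{3} + Z}$ ($g{\left(Z \right)} = \frac{1}{Z + \left(1 + \frac{1}{3} \cdot 13\right)} = \frac{1}{Z + \left(1 + \frac{13}{3}\right)} = \frac{1}{Z + \frac{16}{3}} = \frac{1}{\frac{16}{3} + Z}$)
$- (g{\left(7 \left(-4\right) - 7 \right)} + \left(84 \cdot 98 + 41\right)) = - (\frac{3}{16 + 3 \left(7 \left(-4\right) - 7\right)} + \left(84 \cdot 98 + 41\right)) = - (\frac{3}{16 + 3 \left(-28 - 7\right)} + \left(8232 + 41\right)) = - (\frac{3}{16 + 3 \left(-35\right)} + 8273) = - (\frac{3}{16 - 105} + 8273) = - (\frac{3}{-89} + 8273) = - (3 \left(- \frac{1}{89}\right) + 8273) = - (- \frac{3}{89} + 8273) = \left(-1\right) \frac{736294}{89} = - \frac{736294}{89}$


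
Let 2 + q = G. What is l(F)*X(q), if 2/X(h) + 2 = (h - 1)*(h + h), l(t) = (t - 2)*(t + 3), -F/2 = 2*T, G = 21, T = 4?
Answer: 234/341 ≈ 0.68622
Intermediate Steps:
F = -16 (F = -4*4 = -2*8 = -16)
l(t) = (-2 + t)*(3 + t)
q = 19 (q = -2 + 21 = 19)
X(h) = 2/(-2 + 2*h*(-1 + h)) (X(h) = 2/(-2 + (h - 1)*(h + h)) = 2/(-2 + (-1 + h)*(2*h)) = 2/(-2 + 2*h*(-1 + h)))
l(F)*X(q) = (-6 - 16 + (-16)²)/(-1 + 19² - 1*19) = (-6 - 16 + 256)/(-1 + 361 - 19) = 234/341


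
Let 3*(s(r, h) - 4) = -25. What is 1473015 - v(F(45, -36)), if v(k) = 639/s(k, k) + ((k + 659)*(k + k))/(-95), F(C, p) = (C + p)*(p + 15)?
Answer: 363409212/247 ≈ 1.4713e+6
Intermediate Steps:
F(C, p) = (15 + p)*(C + p) (F(C, p) = (C + p)*(15 + p) = (15 + p)*(C + p))
s(r, h) = -13/3 (s(r, h) = 4 + (⅓)*(-25) = 4 - 25/3 = -13/3)
v(k) = -1917/13 - 2*k*(659 + k)/95 (v(k) = 639/(-13/3) + ((k + 659)*(k + k))/(-95) = 639*(-3/13) + ((659 + k)*(2*k))*(-1/95) = -1917/13 + (2*k*(659 + k))*(-1/95) = -1917/13 - 2*k*(659 + k)/95)
1473015 - v(F(45, -36)) = 1473015 - (-1917/13 - 2*((-36)² + 15*45 + 15*(-36) + 45*(-36))*(659 + ((-36)² + 15*45 + 15*(-36) + 45*(-36)))/95) = 1473015 - (-1917/13 - 2*(1296 + 675 - 540 - 1620)*(659 + (1296 + 675 - 540 - 1620))/95) = 1473015 - (-1917/13 - 2/95*(-189)*(659 - 189)) = 1473015 - (-1917/13 - 2/95*(-189)*470) = 1473015 - (-1917/13 + 35532/19) = 1473015 - 1*425493/247 = 1473015 - 425493/247 = 363409212/247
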